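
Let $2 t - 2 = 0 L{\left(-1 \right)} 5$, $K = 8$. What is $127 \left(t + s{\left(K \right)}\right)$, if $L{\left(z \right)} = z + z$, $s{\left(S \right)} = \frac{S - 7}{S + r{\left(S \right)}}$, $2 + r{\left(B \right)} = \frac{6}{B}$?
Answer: $\frac{3937}{27} \approx 145.81$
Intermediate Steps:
$r{\left(B \right)} = -2 + \frac{6}{B}$
$s{\left(S \right)} = \frac{-7 + S}{-2 + S + \frac{6}{S}}$ ($s{\left(S \right)} = \frac{S - 7}{S - \left(2 - \frac{6}{S}\right)} = \frac{-7 + S}{-2 + S + \frac{6}{S}}$)
$L{\left(z \right)} = 2 z$
$t = 1$ ($t = 1 + \frac{0 \cdot 2 \left(-1\right) 5}{2} = 1 + \frac{0 \left(-2\right) 5}{2} = 1 + \frac{0 \cdot 5}{2} = 1 + \frac{1}{2} \cdot 0 = 1 + 0 = 1$)
$127 \left(t + s{\left(K \right)}\right) = 127 \left(1 + \frac{8 \left(-7 + 8\right)}{6 + 8 \left(-2 + 8\right)}\right) = 127 \left(1 + 8 \frac{1}{6 + 8 \cdot 6} \cdot 1\right) = 127 \left(1 + 8 \frac{1}{6 + 48} \cdot 1\right) = 127 \left(1 + 8 \cdot \frac{1}{54} \cdot 1\right) = 127 \left(1 + \frac{4}{27}\right) = 127 \cdot \frac{31}{27} = \frac{3937}{27}$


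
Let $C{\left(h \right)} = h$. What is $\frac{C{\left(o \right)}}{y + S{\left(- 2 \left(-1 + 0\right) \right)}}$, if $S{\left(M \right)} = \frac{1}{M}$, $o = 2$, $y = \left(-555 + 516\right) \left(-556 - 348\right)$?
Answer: $\frac{4}{70513} \approx 5.6727 \cdot 10^{-5}$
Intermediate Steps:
$y = 35256$ ($y = \left(-39\right) \left(-904\right) = 35256$)
$\frac{C{\left(o \right)}}{y + S{\left(- 2 \left(-1 + 0\right) \right)}} = \frac{1}{35256 + \frac{1}{\left(-2\right) \left(-1 + 0\right)}} 2 = \frac{1}{35256 + \frac{1}{\left(-2\right) \left(-1\right)}} 2 = \frac{1}{35256 + \frac{1}{2}} \cdot 2 = \frac{1}{\frac{70513}{2}} \cdot 2 = \frac{2}{70513} \cdot 2 = \frac{4}{70513}$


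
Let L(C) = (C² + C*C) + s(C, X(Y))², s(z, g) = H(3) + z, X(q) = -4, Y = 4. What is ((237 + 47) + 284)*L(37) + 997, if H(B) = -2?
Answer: 2251981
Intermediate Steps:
s(z, g) = -2 + z
L(C) = (-2 + C)² + 2*C² (L(C) = (C² + C*C) + (-2 + C)² = (C² + C²) + (-2 + C)² = 2*C² + (-2 + C)² = (-2 + C)² + 2*C²)
((237 + 47) + 284)*L(37) + 997 = ((237 + 47) + 284)*((-2 + 37)² + 2*37²) + 997 = (284 + 284)*(35² + 2*1369) + 997 = 568*(1225 + 2738) + 997 = 568*3963 + 997 = 2250984 + 997 = 2251981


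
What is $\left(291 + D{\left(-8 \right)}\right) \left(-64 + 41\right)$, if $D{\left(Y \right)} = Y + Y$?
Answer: $-6325$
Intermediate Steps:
$D{\left(Y \right)} = 2 Y$
$\left(291 + D{\left(-8 \right)}\right) \left(-64 + 41\right) = \left(291 + 2 \left(-8\right)\right) \left(-64 + 41\right) = \left(291 - 16\right) \left(-23\right) = 275 \left(-23\right) = -6325$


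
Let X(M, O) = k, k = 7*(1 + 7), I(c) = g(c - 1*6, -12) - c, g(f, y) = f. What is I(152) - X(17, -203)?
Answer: -62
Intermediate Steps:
I(c) = -6 (I(c) = (c - 1*6) - c = (c - 6) - c = (-6 + c) - c = -6)
k = 56 (k = 7*8 = 56)
X(M, O) = 56
I(152) - X(17, -203) = -6 - 1*56 = -6 - 56 = -62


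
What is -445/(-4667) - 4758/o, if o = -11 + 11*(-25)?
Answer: 858956/51337 ≈ 16.732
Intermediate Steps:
o = -286 (o = -11 - 275 = -286)
-445/(-4667) - 4758/o = -445/(-4667) - 4758/(-286) = -445*(-1/4667) - 4758*(-1/286) = 445/4667 + 183/11 = 858956/51337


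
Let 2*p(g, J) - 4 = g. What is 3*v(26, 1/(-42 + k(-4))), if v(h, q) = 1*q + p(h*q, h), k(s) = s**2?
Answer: 57/13 ≈ 4.3846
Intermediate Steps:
p(g, J) = 2 + g/2
v(h, q) = 2 + q + h*q/2 (v(h, q) = 1*q + (2 + (h*q)/2) = q + (2 + h*q/2) = 2 + q + h*q/2)
3*v(26, 1/(-42 + k(-4))) = 3*(2 + 1/(-42 + (-4)**2) + (1/2)*26/(-42 + (-4)**2)) = 3*(2 + 1/(-42 + 16) + (1/2)*26/(-42 + 16)) = 3*(2 + 1/(-26) + (1/2)*26/(-26)) = 3*(2 - 1/26 + (1/2)*26*(-1/26)) = 3*(2 - 1/26 - 1/2) = 3*(19/13) = 57/13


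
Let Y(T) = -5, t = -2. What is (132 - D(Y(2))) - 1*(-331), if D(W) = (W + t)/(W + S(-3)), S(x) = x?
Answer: 3697/8 ≈ 462.13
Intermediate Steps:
D(W) = (-2 + W)/(-3 + W) (D(W) = (W - 2)/(W - 3) = (-2 + W)/(-3 + W))
(132 - D(Y(2))) - 1*(-331) = (132 - (-2 - 5)/(-3 - 5)) - 1*(-331) = (132 - (-7)/(-8)) + 331 = (132 - (-1)*(-7)/8) + 331 = (132 - 1*7/8) + 331 = (132 - 7/8) + 331 = 1049/8 + 331 = 3697/8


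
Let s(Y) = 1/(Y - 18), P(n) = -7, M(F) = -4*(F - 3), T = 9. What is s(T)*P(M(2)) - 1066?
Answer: -9587/9 ≈ -1065.2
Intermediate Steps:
M(F) = 12 - 4*F (M(F) = -4*(-3 + F) = 12 - 4*F)
s(Y) = 1/(-18 + Y)
s(T)*P(M(2)) - 1066 = -7/(-18 + 9) - 1066 = -7/(-9) - 1066 = -⅑*(-7) - 1066 = 7/9 - 1066 = -9587/9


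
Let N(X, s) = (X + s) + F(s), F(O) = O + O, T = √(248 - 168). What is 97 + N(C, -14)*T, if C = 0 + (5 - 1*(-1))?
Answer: 97 - 144*√5 ≈ -224.99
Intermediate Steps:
T = 4*√5 (T = √80 = 4*√5 ≈ 8.9443)
F(O) = 2*O
C = 6 (C = 0 + (5 + 1) = 0 + 6 = 6)
N(X, s) = X + 3*s (N(X, s) = (X + s) + 2*s = X + 3*s)
97 + N(C, -14)*T = 97 + (6 + 3*(-14))*(4*√5) = 97 + (6 - 42)*(4*√5) = 97 - 144*√5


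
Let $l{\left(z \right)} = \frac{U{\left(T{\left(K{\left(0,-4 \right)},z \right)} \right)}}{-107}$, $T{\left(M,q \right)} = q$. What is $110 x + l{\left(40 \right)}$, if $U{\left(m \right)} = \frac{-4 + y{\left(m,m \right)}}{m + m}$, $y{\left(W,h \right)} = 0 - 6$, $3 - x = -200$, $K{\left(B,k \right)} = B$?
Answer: $\frac{19114481}{856} \approx 22330.0$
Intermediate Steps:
$x = 203$ ($x = 3 - -200 = 3 + 200 = 203$)
$y{\left(W,h \right)} = -6$ ($y{\left(W,h \right)} = 0 - 6 = -6$)
$U{\left(m \right)} = - \frac{5}{m}$ ($U{\left(m \right)} = \frac{-4 - 6}{m + m} = - \frac{10}{2 m} = - 10 \frac{1}{2 m} = - \frac{5}{m}$)
$l{\left(z \right)} = \frac{5}{107 z}$ ($l{\left(z \right)} = \frac{\left(-5\right) \frac{1}{z}}{-107} = - \frac{5}{z} \left(- \frac{1}{107}\right) = \frac{5}{107 z}$)
$110 x + l{\left(40 \right)} = 110 \cdot 203 + \frac{5}{107 \cdot 40} = 22330 + \frac{5}{107} \cdot \frac{1}{40} = 22330 + \frac{1}{856} = \frac{19114481}{856}$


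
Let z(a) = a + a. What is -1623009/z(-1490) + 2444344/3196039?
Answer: 742069172353/1360599460 ≈ 545.40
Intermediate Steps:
z(a) = 2*a
-1623009/z(-1490) + 2444344/3196039 = -1623009/(2*(-1490)) + 2444344/3196039 = -1623009/(-2980) + 2444344*(1/3196039) = -1623009*(-1/2980) + 349192/456577 = 1623009/2980 + 349192/456577 = 742069172353/1360599460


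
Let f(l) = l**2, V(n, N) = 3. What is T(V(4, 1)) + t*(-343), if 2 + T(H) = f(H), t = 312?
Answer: -107009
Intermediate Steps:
T(H) = -2 + H**2
T(V(4, 1)) + t*(-343) = (-2 + 3**2) + 312*(-343) = (-2 + 9) - 107016 = 7 - 107016 = -107009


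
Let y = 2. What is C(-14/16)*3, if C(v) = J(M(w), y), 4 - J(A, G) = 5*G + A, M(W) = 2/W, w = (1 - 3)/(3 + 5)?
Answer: 6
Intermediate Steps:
w = -¼ (w = -2/8 = -2*⅛ = -¼ ≈ -0.25000)
J(A, G) = 4 - A - 5*G (J(A, G) = 4 - (5*G + A) = 4 - (A + 5*G) = 4 + (-A - 5*G) = 4 - A - 5*G)
C(v) = 2 (C(v) = 4 - 2/(-¼) - 5*2 = 4 - 2*(-4) - 10 = 4 - 1*(-8) - 10 = 4 + 8 - 10 = 2)
C(-14/16)*3 = 2*3 = 6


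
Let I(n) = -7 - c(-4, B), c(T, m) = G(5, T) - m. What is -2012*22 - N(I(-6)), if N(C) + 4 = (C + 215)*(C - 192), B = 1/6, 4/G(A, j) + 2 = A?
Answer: -102919/36 ≈ -2858.9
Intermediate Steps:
G(A, j) = 4/(-2 + A)
B = ⅙ ≈ 0.16667
c(T, m) = 4/3 - m (c(T, m) = 4/(-2 + 5) - m = 4/3 - m)
I(n) = -49/6 (I(n) = -7 - (4/3 - 1*⅙) = -7 - (4/3 - ⅙) = -7 - 1*7/6 = -7 - 7/6 = -49/6)
N(C) = -4 + (-192 + C)*(215 + C) (N(C) = -4 + (C + 215)*(C - 192) = -4 + (215 + C)*(-192 + C) = -4 + (-192 + C)*(215 + C))
-2012*22 - N(I(-6)) = -2012*22 - (-41284 + (-49/6)² + 23*(-49/6)) = -44264 - (-41284 + 2401/36 - 1127/6) = -44264 - 1*(-1490585/36) = -44264 + 1490585/36 = -102919/36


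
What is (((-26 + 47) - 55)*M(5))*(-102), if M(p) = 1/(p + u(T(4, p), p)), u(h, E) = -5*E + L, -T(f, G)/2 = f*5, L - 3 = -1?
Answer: -578/3 ≈ -192.67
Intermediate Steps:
L = 2 (L = 3 - 1 = 2)
T(f, G) = -10*f (T(f, G) = -2*f*5 = -10*f)
u(h, E) = 2 - 5*E (u(h, E) = -5*E + 2 = 2 - 5*E)
M(p) = 1/(2 - 4*p) (M(p) = 1/(p + (2 - 5*p)) = 1/(2 - 4*p))
(((-26 + 47) - 55)*M(5))*(-102) = (((-26 + 47) - 55)*(-1/(-2 + 4*5)))*(-102) = ((21 - 55)*(-1/(-2 + 20)))*(-102) = -(-34)/18*(-102) = -34*(-1/18)*(-102) = (17/9)*(-102) = -578/3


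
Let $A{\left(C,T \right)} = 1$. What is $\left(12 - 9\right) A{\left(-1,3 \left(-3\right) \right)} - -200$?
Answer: $203$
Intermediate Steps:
$\left(12 - 9\right) A{\left(-1,3 \left(-3\right) \right)} - -200 = \left(12 - 9\right) 1 - -200 = 3 \cdot 1 + 200 = 3 + 200 = 203$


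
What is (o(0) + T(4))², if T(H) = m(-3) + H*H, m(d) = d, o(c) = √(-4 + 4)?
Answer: 169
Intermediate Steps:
o(c) = 0 (o(c) = √0 = 0)
T(H) = -3 + H² (T(H) = -3 + H*H = -3 + H²)
(o(0) + T(4))² = (0 + (-3 + 4²))² = (0 + (-3 + 16))² = (0 + 13)² = 13² = 169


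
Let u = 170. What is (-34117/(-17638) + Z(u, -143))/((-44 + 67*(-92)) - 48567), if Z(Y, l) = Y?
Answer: -3032577/966121450 ≈ -0.0031389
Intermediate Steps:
(-34117/(-17638) + Z(u, -143))/((-44 + 67*(-92)) - 48567) = (-34117/(-17638) + 170)/((-44 + 67*(-92)) - 48567) = (-34117*(-1/17638) + 170)/((-44 - 6164) - 48567) = (34117/17638 + 170)/(-6208 - 48567) = (3032577/17638)/(-54775) = (3032577/17638)*(-1/54775) = -3032577/966121450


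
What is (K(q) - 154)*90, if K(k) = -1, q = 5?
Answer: -13950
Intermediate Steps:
(K(q) - 154)*90 = (-1 - 154)*90 = -155*90 = -13950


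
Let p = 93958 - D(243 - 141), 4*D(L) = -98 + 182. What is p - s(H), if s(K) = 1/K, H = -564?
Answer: 52980469/564 ≈ 93937.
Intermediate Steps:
D(L) = 21 (D(L) = (-98 + 182)/4 = (¼)*84 = 21)
p = 93937 (p = 93958 - 1*21 = 93958 - 21 = 93937)
p - s(H) = 93937 - 1/(-564) = 93937 - 1*(-1/564) = 93937 + 1/564 = 52980469/564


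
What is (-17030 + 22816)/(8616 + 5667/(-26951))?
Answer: 155938486/232204149 ≈ 0.67156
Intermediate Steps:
(-17030 + 22816)/(8616 + 5667/(-26951)) = 5786/(8616 + 5667*(-1/26951)) = 5786/(8616 - 5667/26951) = 5786/(232204149/26951) = 5786*(26951/232204149) = 155938486/232204149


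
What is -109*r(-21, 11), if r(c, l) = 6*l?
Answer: -7194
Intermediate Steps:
-109*r(-21, 11) = -654*11 = -109*66 = -7194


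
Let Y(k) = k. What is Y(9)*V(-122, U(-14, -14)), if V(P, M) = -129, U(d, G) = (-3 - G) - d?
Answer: -1161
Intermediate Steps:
U(d, G) = -3 - G - d
Y(9)*V(-122, U(-14, -14)) = 9*(-129) = -1161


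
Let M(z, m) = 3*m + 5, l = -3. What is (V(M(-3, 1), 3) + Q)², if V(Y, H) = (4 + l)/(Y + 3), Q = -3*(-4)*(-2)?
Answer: 69169/121 ≈ 571.64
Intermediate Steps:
Q = -24 (Q = 12*(-2) = -24)
M(z, m) = 5 + 3*m
V(Y, H) = 1/(3 + Y) (V(Y, H) = (4 - 3)/(Y + 3) = 1/(3 + Y))
(V(M(-3, 1), 3) + Q)² = (1/(3 + (5 + 3*1)) - 24)² = (1/(3 + (5 + 3)) - 24)² = (1/(3 + 8) - 24)² = (1/11 - 24)² = (-263/11)² = 69169/121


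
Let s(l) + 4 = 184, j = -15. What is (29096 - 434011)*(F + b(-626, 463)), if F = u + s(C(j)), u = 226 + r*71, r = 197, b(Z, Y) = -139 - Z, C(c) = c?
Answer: -6025135200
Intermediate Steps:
s(l) = 180 (s(l) = -4 + 184 = 180)
u = 14213 (u = 226 + 197*71 = 226 + 13987 = 14213)
F = 14393 (F = 14213 + 180 = 14393)
(29096 - 434011)*(F + b(-626, 463)) = (29096 - 434011)*(14393 + (-139 - 1*(-626))) = -404915*(14393 + (-139 + 626)) = -404915*(14393 + 487) = -404915*14880 = -6025135200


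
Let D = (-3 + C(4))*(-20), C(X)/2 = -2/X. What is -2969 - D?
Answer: -3049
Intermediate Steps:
C(X) = -4/X (C(X) = 2*(-2/X) = -4/X)
D = 80 (D = (-3 - 4/4)*(-20) = (-3 - 4*¼)*(-20) = (-3 - 1)*(-20) = -4*(-20) = 80)
-2969 - D = -2969 - 1*80 = -2969 - 80 = -3049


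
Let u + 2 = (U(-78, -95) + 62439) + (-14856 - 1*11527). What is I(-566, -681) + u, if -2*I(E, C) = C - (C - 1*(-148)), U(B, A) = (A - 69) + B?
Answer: 35886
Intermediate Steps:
U(B, A) = -69 + A + B (U(B, A) = (-69 + A) + B = -69 + A + B)
I(E, C) = 74 (I(E, C) = -(C - (C - 1*(-148)))/2 = -(C - (C + 148))/2 = -(C - (148 + C))/2 = -(C + (-148 - C))/2 = -1/2*(-148) = 74)
u = 35812 (u = -2 + (((-69 - 95 - 78) + 62439) + (-14856 - 1*11527)) = -2 + ((-242 + 62439) + (-14856 - 11527)) = -2 + (62197 - 26383) = -2 + 35814 = 35812)
I(-566, -681) + u = 74 + 35812 = 35886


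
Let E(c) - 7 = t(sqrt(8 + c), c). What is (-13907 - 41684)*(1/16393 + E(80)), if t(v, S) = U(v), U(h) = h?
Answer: -6379178432/16393 - 111182*sqrt(22) ≈ -9.1063e+5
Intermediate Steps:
t(v, S) = v
E(c) = 7 + sqrt(8 + c)
(-13907 - 41684)*(1/16393 + E(80)) = (-13907 - 41684)*(1/16393 + (7 + sqrt(8 + 80))) = -55591*(1/16393 + (7 + sqrt(88))) = -55591*(1/16393 + (7 + 2*sqrt(22))) = -55591*(114752/16393 + 2*sqrt(22)) = -6379178432/16393 - 111182*sqrt(22)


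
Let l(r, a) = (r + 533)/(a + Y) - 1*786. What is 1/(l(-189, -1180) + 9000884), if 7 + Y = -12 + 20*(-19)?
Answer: 1579/14211154398 ≈ 1.1111e-7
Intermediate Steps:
Y = -399 (Y = -7 + (-12 + 20*(-19)) = -7 + (-12 - 380) = -7 - 392 = -399)
l(r, a) = -786 + (533 + r)/(-399 + a) (l(r, a) = (r + 533)/(a - 399) - 1*786 = (533 + r)/(-399 + a) - 786 = -786 + (533 + r)/(-399 + a))
1/(l(-189, -1180) + 9000884) = 1/((314147 - 189 - 786*(-1180))/(-399 - 1180) + 9000884) = 1/((314147 - 189 + 927480)/(-1579) + 9000884) = 1/(-1/1579*1241438 + 9000884) = 1/(-1241438/1579 + 9000884) = 1/(14211154398/1579) = 1579/14211154398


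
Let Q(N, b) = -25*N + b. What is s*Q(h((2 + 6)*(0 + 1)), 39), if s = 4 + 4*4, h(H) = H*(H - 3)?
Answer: -19220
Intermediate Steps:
h(H) = H*(-3 + H)
Q(N, b) = b - 25*N
s = 20 (s = 4 + 16 = 20)
s*Q(h((2 + 6)*(0 + 1)), 39) = 20*(39 - 25*(2 + 6)*(0 + 1)*(-3 + (2 + 6)*(0 + 1))) = 20*(39 - 25*8*1*(-3 + 8*1)) = 20*(39 - 200*(-3 + 8)) = 20*(39 - 200*5) = 20*(39 - 25*40) = 20*(39 - 1000) = 20*(-961) = -19220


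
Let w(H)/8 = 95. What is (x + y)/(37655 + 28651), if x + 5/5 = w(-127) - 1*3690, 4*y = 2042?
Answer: -4841/132612 ≈ -0.036505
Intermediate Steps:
y = 1021/2 (y = (¼)*2042 = 1021/2 ≈ 510.50)
w(H) = 760 (w(H) = 8*95 = 760)
x = -2931 (x = -1 + (760 - 1*3690) = -1 + (760 - 3690) = -1 - 2930 = -2931)
(x + y)/(37655 + 28651) = (-2931 + 1021/2)/(37655 + 28651) = -4841/2/66306 = -4841/2*1/66306 = -4841/132612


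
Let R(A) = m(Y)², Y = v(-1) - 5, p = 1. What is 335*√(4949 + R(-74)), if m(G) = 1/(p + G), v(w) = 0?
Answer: 335*√79185/4 ≈ 23567.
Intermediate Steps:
Y = -5 (Y = 0 - 5 = -5)
m(G) = 1/(1 + G)
R(A) = 1/16 (R(A) = (1/(1 - 5))² = (1/(-4))² = (-¼)² = 1/16)
335*√(4949 + R(-74)) = 335*√(4949 + 1/16) = 335*√(79185/16) = 335*(√79185/4) = 335*√79185/4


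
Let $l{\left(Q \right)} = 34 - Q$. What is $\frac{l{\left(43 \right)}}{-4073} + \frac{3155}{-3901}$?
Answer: $- \frac{12815206}{15888773} \approx -0.80656$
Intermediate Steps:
$\frac{l{\left(43 \right)}}{-4073} + \frac{3155}{-3901} = \frac{34 - 43}{-4073} + \frac{3155}{-3901} = \left(34 - 43\right) \left(- \frac{1}{4073}\right) + 3155 \left(- \frac{1}{3901}\right) = \left(-9\right) \left(- \frac{1}{4073}\right) - \frac{3155}{3901} = \frac{9}{4073} - \frac{3155}{3901} = - \frac{12815206}{15888773}$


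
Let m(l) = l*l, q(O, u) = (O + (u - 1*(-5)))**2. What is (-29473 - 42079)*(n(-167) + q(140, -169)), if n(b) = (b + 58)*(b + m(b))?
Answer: 216167321344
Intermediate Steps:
q(O, u) = (5 + O + u)**2 (q(O, u) = (O + (u + 5))**2 = (O + (5 + u))**2 = (5 + O + u)**2)
m(l) = l**2
n(b) = (58 + b)*(b + b**2) (n(b) = (b + 58)*(b + b**2) = (58 + b)*(b + b**2))
(-29473 - 42079)*(n(-167) + q(140, -169)) = (-29473 - 42079)*(-167*(58 + (-167)**2 + 59*(-167)) + (5 + 140 - 169)**2) = -71552*(-167*(58 + 27889 - 9853) + (-24)**2) = -71552*(-167*18094 + 576) = -71552*(-3021698 + 576) = -71552*(-3021122) = 216167321344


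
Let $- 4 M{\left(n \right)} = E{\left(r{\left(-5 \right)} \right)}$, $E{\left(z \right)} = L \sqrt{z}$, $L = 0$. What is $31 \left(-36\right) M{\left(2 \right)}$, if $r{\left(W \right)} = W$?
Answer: $0$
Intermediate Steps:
$E{\left(z \right)} = 0$ ($E{\left(z \right)} = 0 \sqrt{z} = 0$)
$M{\left(n \right)} = 0$ ($M{\left(n \right)} = \left(- \frac{1}{4}\right) 0 = 0$)
$31 \left(-36\right) M{\left(2 \right)} = 31 \left(-36\right) 0 = \left(-1116\right) 0 = 0$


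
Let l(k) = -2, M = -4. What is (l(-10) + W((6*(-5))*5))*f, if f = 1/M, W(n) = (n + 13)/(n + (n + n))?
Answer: 763/1800 ≈ 0.42389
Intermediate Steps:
W(n) = (13 + n)/(3*n) (W(n) = (13 + n)/(n + 2*n) = (13 + n)/((3*n)) = (13 + n)*(1/(3*n)) = (13 + n)/(3*n))
f = -¼ (f = 1/(-4) = -¼ ≈ -0.25000)
(l(-10) + W((6*(-5))*5))*f = (-2 + (13 + (6*(-5))*5)/(3*(((6*(-5))*5))))*(-¼) = (-2 + (13 - 30*5)/(3*((-30*5))))*(-¼) = (-2 + (⅓)*(13 - 150)/(-150))*(-¼) = (-2 + (⅓)*(-1/150)*(-137))*(-¼) = (-2 + 137/450)*(-¼) = -763/450*(-¼) = 763/1800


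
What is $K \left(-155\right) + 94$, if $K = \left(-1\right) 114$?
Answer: $17764$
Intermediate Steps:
$K = -114$
$K \left(-155\right) + 94 = \left(-114\right) \left(-155\right) + 94 = 17670 + 94 = 17764$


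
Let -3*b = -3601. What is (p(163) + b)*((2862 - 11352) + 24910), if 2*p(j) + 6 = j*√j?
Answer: 58980640/3 + 1338230*√163 ≈ 3.6746e+7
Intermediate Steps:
b = 3601/3 (b = -⅓*(-3601) = 3601/3 ≈ 1200.3)
p(j) = -3 + j^(3/2)/2 (p(j) = -3 + (j*√j)/2 = -3 + j^(3/2)/2)
(p(163) + b)*((2862 - 11352) + 24910) = ((-3 + 163^(3/2)/2) + 3601/3)*((2862 - 11352) + 24910) = ((-3 + (163*√163)/2) + 3601/3)*(-8490 + 24910) = ((-3 + 163*√163/2) + 3601/3)*16420 = (3592/3 + 163*√163/2)*16420 = 58980640/3 + 1338230*√163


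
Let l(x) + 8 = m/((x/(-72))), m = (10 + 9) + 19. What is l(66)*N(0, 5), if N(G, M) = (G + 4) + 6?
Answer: -5440/11 ≈ -494.55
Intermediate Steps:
m = 38 (m = 19 + 19 = 38)
N(G, M) = 10 + G (N(G, M) = (4 + G) + 6 = 10 + G)
l(x) = -8 - 2736/x (l(x) = -8 + 38/((x/(-72))) = -8 + 38/((x*(-1/72))) = -8 + 38/((-x/72)) = -8 + 38*(-72/x) = -8 - 2736/x)
l(66)*N(0, 5) = (-8 - 2736/66)*(10 + 0) = (-8 - 2736*1/66)*10 = (-8 - 456/11)*10 = -544/11*10 = -5440/11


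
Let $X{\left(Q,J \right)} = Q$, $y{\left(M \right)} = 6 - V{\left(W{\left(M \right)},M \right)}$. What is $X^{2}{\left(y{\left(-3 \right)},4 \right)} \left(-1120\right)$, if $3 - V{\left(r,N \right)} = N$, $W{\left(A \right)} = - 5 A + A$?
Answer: $0$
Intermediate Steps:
$W{\left(A \right)} = - 4 A$
$V{\left(r,N \right)} = 3 - N$
$y{\left(M \right)} = 3 + M$ ($y{\left(M \right)} = 6 - \left(3 - M\right) = 6 + \left(-3 + M\right) = 3 + M$)
$X^{2}{\left(y{\left(-3 \right)},4 \right)} \left(-1120\right) = \left(3 - 3\right)^{2} \left(-1120\right) = 0^{2} \left(-1120\right) = 0 \left(-1120\right) = 0$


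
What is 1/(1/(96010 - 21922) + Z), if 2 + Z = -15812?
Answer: -74088/1171627631 ≈ -6.3235e-5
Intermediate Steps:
Z = -15814 (Z = -2 - 15812 = -15814)
1/(1/(96010 - 21922) + Z) = 1/(1/(96010 - 21922) - 15814) = 1/(1/74088 - 15814) = 1/(-1171627631/74088) = -74088/1171627631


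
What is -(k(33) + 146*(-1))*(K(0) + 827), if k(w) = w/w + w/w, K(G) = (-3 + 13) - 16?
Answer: 118224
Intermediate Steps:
K(G) = -6 (K(G) = 10 - 16 = -6)
k(w) = 2 (k(w) = 1 + 1 = 2)
-(k(33) + 146*(-1))*(K(0) + 827) = -(2 + 146*(-1))*(-6 + 827) = -(2 - 146)*821 = -(-144)*821 = -1*(-118224) = 118224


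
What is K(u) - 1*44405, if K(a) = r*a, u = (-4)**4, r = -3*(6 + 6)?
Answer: -53621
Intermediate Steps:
r = -36 (r = -3*12 = -36)
u = 256
K(a) = -36*a
K(u) - 1*44405 = -36*256 - 1*44405 = -9216 - 44405 = -53621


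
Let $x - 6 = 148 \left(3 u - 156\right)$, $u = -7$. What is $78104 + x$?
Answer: $51914$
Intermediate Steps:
$x = -26190$ ($x = 6 + 148 \left(3 \left(-7\right) - 156\right) = 6 + 148 \left(-21 - 156\right) = 6 + 148 \left(-177\right) = 6 - 26196 = -26190$)
$78104 + x = 78104 - 26190 = 51914$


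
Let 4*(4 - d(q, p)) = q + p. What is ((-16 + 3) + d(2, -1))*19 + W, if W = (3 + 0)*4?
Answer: -655/4 ≈ -163.75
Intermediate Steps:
d(q, p) = 4 - p/4 - q/4 (d(q, p) = 4 - (q + p)/4 = 4 - (p + q)/4 = 4 + (-p/4 - q/4) = 4 - p/4 - q/4)
W = 12 (W = 3*4 = 12)
((-16 + 3) + d(2, -1))*19 + W = ((-16 + 3) + (4 - 1/4*(-1) - 1/4*2))*19 + 12 = (-13 + (4 + 1/4 - 1/2))*19 + 12 = (-13 + 15/4)*19 + 12 = -37/4*19 + 12 = -703/4 + 12 = -655/4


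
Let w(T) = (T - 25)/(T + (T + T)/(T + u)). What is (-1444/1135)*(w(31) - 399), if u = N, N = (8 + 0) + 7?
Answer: 17852533/35185 ≈ 507.39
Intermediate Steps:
N = 15 (N = 8 + 7 = 15)
u = 15
w(T) = (-25 + T)/(T + 2*T/(15 + T)) (w(T) = (T - 25)/(T + (T + T)/(T + 15)) = (-25 + T)/(T + (2*T)/(15 + T)) = (-25 + T)/(T + 2*T/(15 + T)))
(-1444/1135)*(w(31) - 399) = (-1444/1135)*((-375 + 31**2 - 10*31)/(31*(17 + 31)) - 399) = (-1444*1/1135)*((1/31)*(-375 + 961 - 310)/48 - 399) = -1444*((1/31)*(1/48)*276 - 399)/1135 = -1444*(23/124 - 399)/1135 = -1444/1135*(-49453/124) = 17852533/35185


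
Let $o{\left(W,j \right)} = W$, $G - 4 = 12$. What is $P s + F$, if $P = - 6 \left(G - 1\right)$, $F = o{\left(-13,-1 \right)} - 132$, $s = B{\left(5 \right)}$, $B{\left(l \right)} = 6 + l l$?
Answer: $-2935$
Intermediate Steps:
$G = 16$ ($G = 4 + 12 = 16$)
$B{\left(l \right)} = 6 + l^{2}$
$s = 31$ ($s = 6 + 5^{2} = 6 + 25 = 31$)
$F = -145$ ($F = -13 - 132 = -145$)
$P = -90$ ($P = - 6 \left(16 - 1\right) = \left(-6\right) 15 = -90$)
$P s + F = \left(-90\right) 31 - 145 = -2790 - 145 = -2935$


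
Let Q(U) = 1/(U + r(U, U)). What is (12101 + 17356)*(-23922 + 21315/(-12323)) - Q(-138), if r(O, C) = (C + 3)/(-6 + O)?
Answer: -19044627461518153/27024339 ≈ -7.0472e+8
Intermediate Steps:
r(O, C) = (3 + C)/(-6 + O)
Q(U) = 1/(U + (3 + U)/(-6 + U))
(12101 + 17356)*(-23922 + 21315/(-12323)) - Q(-138) = (12101 + 17356)*(-23922 + 21315/(-12323)) - (-6 - 138)/(3 - 138 - 138*(-6 - 138)) = 29457*(-23922 + 21315*(-1/12323)) - (-144)/(3 - 138 - 138*(-144)) = 29457*(-23922 - 21315/12323) - (-144)/(3 - 138 + 19872) = 29457*(-294812121/12323) - (-144)/19737 = -8684280648297/12323 - (-144)/19737 = -8684280648297/12323 - 1*(-16/2193) = -8684280648297/12323 + 16/2193 = -19044627461518153/27024339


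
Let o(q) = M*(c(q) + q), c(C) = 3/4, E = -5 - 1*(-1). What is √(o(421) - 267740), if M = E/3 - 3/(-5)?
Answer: 11*I*√1993755/30 ≈ 517.73*I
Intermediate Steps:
E = -4 (E = -5 + 1 = -4)
c(C) = ¾ (c(C) = 3*(¼) = ¾)
M = -11/15 (M = -4/3 - 3/(-5) = -4*⅓ - 3*(-⅕) = -4/3 + ⅗ = -11/15 ≈ -0.73333)
o(q) = -11/20 - 11*q/15 (o(q) = -11*(¾ + q)/15 = -11/20 - 11*q/15)
√(o(421) - 267740) = √((-11/20 - 11/15*421) - 267740) = √((-11/20 - 4631/15) - 267740) = √(-18557/60 - 267740) = √(-16082957/60) = 11*I*√1993755/30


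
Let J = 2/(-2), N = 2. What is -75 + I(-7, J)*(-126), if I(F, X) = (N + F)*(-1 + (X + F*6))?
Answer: -27795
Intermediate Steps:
J = -1 (J = 2*(-1/2) = -1)
I(F, X) = (2 + F)*(-1 + X + 6*F) (I(F, X) = (2 + F)*(-1 + (X + F*6)) = (2 + F)*(-1 + (X + 6*F)) = (2 + F)*(-1 + X + 6*F))
-75 + I(-7, J)*(-126) = -75 + (-2 + 2*(-1) + 6*(-7)**2 + 11*(-7) - 7*(-1))*(-126) = -75 + (-2 - 2 + 6*49 - 77 + 7)*(-126) = -75 + (-2 - 2 + 294 - 77 + 7)*(-126) = -75 + 220*(-126) = -75 - 27720 = -27795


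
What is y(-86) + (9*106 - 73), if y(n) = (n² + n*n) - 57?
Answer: 15616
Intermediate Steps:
y(n) = -57 + 2*n² (y(n) = (n² + n²) - 57 = 2*n² - 57 = -57 + 2*n²)
y(-86) + (9*106 - 73) = (-57 + 2*(-86)²) + (9*106 - 73) = (-57 + 2*7396) + (954 - 73) = (-57 + 14792) + 881 = 14735 + 881 = 15616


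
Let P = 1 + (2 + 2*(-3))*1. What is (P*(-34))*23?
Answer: 2346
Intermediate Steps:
P = -3 (P = 1 + (2 - 6)*1 = 1 - 4*1 = 1 - 4 = -3)
(P*(-34))*23 = -3*(-34)*23 = 102*23 = 2346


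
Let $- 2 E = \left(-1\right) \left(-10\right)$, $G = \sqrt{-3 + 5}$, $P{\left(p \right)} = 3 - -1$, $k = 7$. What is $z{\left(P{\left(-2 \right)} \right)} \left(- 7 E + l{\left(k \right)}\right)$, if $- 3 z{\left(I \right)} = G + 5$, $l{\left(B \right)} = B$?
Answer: $-70 - 14 \sqrt{2} \approx -89.799$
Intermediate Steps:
$P{\left(p \right)} = 4$ ($P{\left(p \right)} = 3 + 1 = 4$)
$G = \sqrt{2} \approx 1.4142$
$E = -5$ ($E = - \frac{\left(-1\right) \left(-10\right)}{2} = \left(- \frac{1}{2}\right) 10 = -5$)
$z{\left(I \right)} = - \frac{5}{3} - \frac{\sqrt{2}}{3}$ ($z{\left(I \right)} = - \frac{\sqrt{2} + 5}{3} = - \frac{5 + \sqrt{2}}{3} = - \frac{5}{3} - \frac{\sqrt{2}}{3}$)
$z{\left(P{\left(-2 \right)} \right)} \left(- 7 E + l{\left(k \right)}\right) = \left(- \frac{5}{3} - \frac{\sqrt{2}}{3}\right) \left(\left(-7\right) \left(-5\right) + 7\right) = \left(- \frac{5}{3} - \frac{\sqrt{2}}{3}\right) \left(35 + 7\right) = \left(- \frac{5}{3} - \frac{\sqrt{2}}{3}\right) 42 = -70 - 14 \sqrt{2}$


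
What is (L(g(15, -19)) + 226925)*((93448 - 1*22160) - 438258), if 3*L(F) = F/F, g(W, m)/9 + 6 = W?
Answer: -249824368720/3 ≈ -8.3275e+10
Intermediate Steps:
g(W, m) = -54 + 9*W
L(F) = 1/3 (L(F) = (F/F)/3 = (1/3)*1 = 1/3)
(L(g(15, -19)) + 226925)*((93448 - 1*22160) - 438258) = (1/3 + 226925)*((93448 - 1*22160) - 438258) = 680776*((93448 - 22160) - 438258)/3 = 680776*(71288 - 438258)/3 = (680776/3)*(-366970) = -249824368720/3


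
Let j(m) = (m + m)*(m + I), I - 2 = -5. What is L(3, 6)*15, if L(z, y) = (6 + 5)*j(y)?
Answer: 5940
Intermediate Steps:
I = -3 (I = 2 - 5 = -3)
j(m) = 2*m*(-3 + m) (j(m) = (m + m)*(m - 3) = (2*m)*(-3 + m) = 2*m*(-3 + m))
L(z, y) = 22*y*(-3 + y) (L(z, y) = (6 + 5)*(2*y*(-3 + y)) = 11*(2*y*(-3 + y)) = 22*y*(-3 + y))
L(3, 6)*15 = (22*6*(-3 + 6))*15 = (22*6*3)*15 = 396*15 = 5940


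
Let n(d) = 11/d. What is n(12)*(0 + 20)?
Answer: 55/3 ≈ 18.333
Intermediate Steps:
n(12)*(0 + 20) = (11/12)*(0 + 20) = (11*(1/12))*20 = (11/12)*20 = 55/3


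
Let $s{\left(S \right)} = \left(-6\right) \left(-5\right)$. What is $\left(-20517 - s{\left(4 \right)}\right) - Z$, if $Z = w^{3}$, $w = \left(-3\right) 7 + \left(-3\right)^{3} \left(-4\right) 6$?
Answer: $-246512430$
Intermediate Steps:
$s{\left(S \right)} = 30$
$w = 627$ ($w = -21 + \left(-27\right) \left(-4\right) 6 = -21 + 108 \cdot 6 = -21 + 648 = 627$)
$Z = 246491883$ ($Z = 627^{3} = 246491883$)
$\left(-20517 - s{\left(4 \right)}\right) - Z = \left(-20517 - 30\right) - 246491883 = -20547 - 246491883 = -246512430$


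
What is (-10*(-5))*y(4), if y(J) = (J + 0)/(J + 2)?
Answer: 100/3 ≈ 33.333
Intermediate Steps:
y(J) = J/(2 + J)
(-10*(-5))*y(4) = (-10*(-5))*(4/(2 + 4)) = 50*(4/6) = 50*(4*(⅙)) = 50*(⅔) = 100/3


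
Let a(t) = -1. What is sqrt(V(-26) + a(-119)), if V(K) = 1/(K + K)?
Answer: I*sqrt(689)/26 ≈ 1.0096*I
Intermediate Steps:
V(K) = 1/(2*K)
sqrt(V(-26) + a(-119)) = sqrt((1/2)/(-26) - 1) = sqrt((1/2)*(-1/26) - 1) = sqrt(-1/52 - 1) = sqrt(-53/52) = I*sqrt(689)/26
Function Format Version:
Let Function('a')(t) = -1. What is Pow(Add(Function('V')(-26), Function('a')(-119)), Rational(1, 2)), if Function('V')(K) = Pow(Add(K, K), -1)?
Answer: Mul(Rational(1, 26), I, Pow(689, Rational(1, 2))) ≈ Mul(1.0096, I)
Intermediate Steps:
Function('V')(K) = Mul(Rational(1, 2), Pow(K, -1)) (Function('V')(K) = Pow(Mul(2, K), -1) = Mul(Rational(1, 2), Pow(K, -1)))
Pow(Add(Function('V')(-26), Function('a')(-119)), Rational(1, 2)) = Pow(Add(Mul(Rational(1, 2), Pow(-26, -1)), -1), Rational(1, 2)) = Pow(Add(Mul(Rational(1, 2), Rational(-1, 26)), -1), Rational(1, 2)) = Pow(Add(Rational(-1, 52), -1), Rational(1, 2)) = Pow(Rational(-53, 52), Rational(1, 2)) = Mul(Rational(1, 26), I, Pow(689, Rational(1, 2)))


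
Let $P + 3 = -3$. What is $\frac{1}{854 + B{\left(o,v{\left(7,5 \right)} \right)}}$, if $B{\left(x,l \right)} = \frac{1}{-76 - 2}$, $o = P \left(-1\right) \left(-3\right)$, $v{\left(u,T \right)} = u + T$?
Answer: $\frac{78}{66611} \approx 0.001171$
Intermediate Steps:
$v{\left(u,T \right)} = T + u$
$P = -6$ ($P = -3 - 3 = -6$)
$o = -18$ ($o = \left(-6\right) \left(-1\right) \left(-3\right) = 6 \left(-3\right) = -18$)
$B{\left(x,l \right)} = - \frac{1}{78}$ ($B{\left(x,l \right)} = \frac{1}{-78} = - \frac{1}{78}$)
$\frac{1}{854 + B{\left(o,v{\left(7,5 \right)} \right)}} = \frac{1}{854 - \frac{1}{78}} = \frac{1}{\frac{66611}{78}} = \frac{78}{66611}$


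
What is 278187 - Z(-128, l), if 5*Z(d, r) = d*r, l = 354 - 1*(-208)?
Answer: 1462871/5 ≈ 2.9257e+5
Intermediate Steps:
l = 562 (l = 354 + 208 = 562)
Z(d, r) = d*r/5 (Z(d, r) = (d*r)/5 = d*r/5)
278187 - Z(-128, l) = 278187 - (-128)*562/5 = 278187 - 1*(-71936/5) = 278187 + 71936/5 = 1462871/5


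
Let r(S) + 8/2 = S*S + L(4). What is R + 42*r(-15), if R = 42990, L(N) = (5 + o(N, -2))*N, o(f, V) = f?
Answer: 53784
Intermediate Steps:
L(N) = N*(5 + N) (L(N) = (5 + N)*N = N*(5 + N))
r(S) = 32 + S**2 (r(S) = -4 + (S*S + 4*(5 + 4)) = -4 + (S**2 + 4*9) = -4 + (S**2 + 36) = -4 + (36 + S**2) = 32 + S**2)
R + 42*r(-15) = 42990 + 42*(32 + (-15)**2) = 42990 + 42*(32 + 225) = 42990 + 42*257 = 42990 + 10794 = 53784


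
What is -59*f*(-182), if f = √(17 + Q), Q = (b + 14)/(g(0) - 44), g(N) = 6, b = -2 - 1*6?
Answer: 85904*√95/19 ≈ 44068.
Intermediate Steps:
b = -8 (b = -2 - 6 = -8)
Q = -3/19 (Q = (-8 + 14)/(6 - 44) = 6/(-38) = 6*(-1/38) = -3/19 ≈ -0.15789)
f = 8*√95/19 (f = √(17 - 3/19) = √(320/19) = 8*√95/19 ≈ 4.1039)
-59*f*(-182) = -472*√95/19*(-182) = 85904*√95/19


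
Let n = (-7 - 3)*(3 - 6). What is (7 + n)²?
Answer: 1369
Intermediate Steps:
n = 30 (n = -10*(-3) = 30)
(7 + n)² = (7 + 30)² = 37² = 1369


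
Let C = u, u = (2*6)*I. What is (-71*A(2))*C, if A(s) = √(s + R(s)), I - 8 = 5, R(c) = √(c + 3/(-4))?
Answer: -5538*√(8 + 2*√5) ≈ -19558.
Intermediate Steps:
R(c) = √(-¾ + c) (R(c) = √(c + 3*(-¼)) = √(c - ¾) = √(-¾ + c))
I = 13 (I = 8 + 5 = 13)
A(s) = √(s + √(-3 + 4*s)/2)
u = 156 (u = (2*6)*13 = 12*13 = 156)
C = 156
(-71*A(2))*C = -71*√(2*√(-3 + 4*2) + 4*2)/2*156 = -71*√(2*√(-3 + 8) + 8)/2*156 = -71*√(2*√5 + 8)/2*156 = -71*√(8 + 2*√5)/2*156 = -5538*√(8 + 2*√5)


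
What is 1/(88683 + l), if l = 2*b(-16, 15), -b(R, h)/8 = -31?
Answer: 1/89179 ≈ 1.1213e-5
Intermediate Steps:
b(R, h) = 248 (b(R, h) = -8*(-31) = 248)
l = 496 (l = 2*248 = 496)
1/(88683 + l) = 1/(88683 + 496) = 1/89179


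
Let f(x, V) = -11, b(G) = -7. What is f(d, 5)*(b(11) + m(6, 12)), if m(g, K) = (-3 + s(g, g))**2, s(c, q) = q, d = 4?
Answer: -22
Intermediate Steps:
m(g, K) = (-3 + g)**2
f(d, 5)*(b(11) + m(6, 12)) = -11*(-7 + (-3 + 6)**2) = -11*(-7 + 3**2) = -11*(-7 + 9) = -11*2 = -22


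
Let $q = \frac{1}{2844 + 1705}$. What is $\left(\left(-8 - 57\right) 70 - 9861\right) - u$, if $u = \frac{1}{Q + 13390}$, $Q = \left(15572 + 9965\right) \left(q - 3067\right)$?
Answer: $- \frac{5133569223065115}{356225745824} \approx -14411.0$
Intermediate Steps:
$q = \frac{1}{4549} \approx 0.00021983$
$Q = - \frac{356286656934}{4549}$ ($Q = \left(15572 + 9965\right) \left(\frac{1}{4549} - 3067\right) = 25537 \left(- \frac{13951782}{4549}\right) = - \frac{356286656934}{4549} \approx -7.8322 \cdot 10^{7}$)
$u = - \frac{4549}{356225745824}$ ($u = \frac{1}{- \frac{356286656934}{4549} + 13390} = \frac{1}{- \frac{356225745824}{4549}} = - \frac{4549}{356225745824} \approx -1.277 \cdot 10^{-8}$)
$\left(\left(-8 - 57\right) 70 - 9861\right) - u = \left(\left(-8 - 57\right) 70 - 9861\right) - - \frac{4549}{356225745824} = \left(\left(-65\right) 70 - 9861\right) + \frac{4549}{356225745824} = \left(-4550 - 9861\right) + \frac{4549}{356225745824} = -14411 + \frac{4549}{356225745824} = - \frac{5133569223065115}{356225745824}$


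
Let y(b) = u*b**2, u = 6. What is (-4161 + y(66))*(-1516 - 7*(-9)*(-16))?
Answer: -55464900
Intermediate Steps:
y(b) = 6*b**2
(-4161 + y(66))*(-1516 - 7*(-9)*(-16)) = (-4161 + 6*66**2)*(-1516 - 7*(-9)*(-16)) = (-4161 + 6*4356)*(-1516 + 63*(-16)) = (-4161 + 26136)*(-1516 - 1008) = 21975*(-2524) = -55464900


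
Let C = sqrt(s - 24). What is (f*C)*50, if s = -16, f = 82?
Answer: 8200*I*sqrt(10) ≈ 25931.0*I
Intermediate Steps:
C = 2*I*sqrt(10) (C = sqrt(-16 - 24) = sqrt(-40) = 2*I*sqrt(10) ≈ 6.3246*I)
(f*C)*50 = (82*(2*I*sqrt(10)))*50 = (164*I*sqrt(10))*50 = 8200*I*sqrt(10)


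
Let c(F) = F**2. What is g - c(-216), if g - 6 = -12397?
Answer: -59047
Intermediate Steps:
g = -12391 (g = 6 - 12397 = -12391)
g - c(-216) = -12391 - 1*(-216)**2 = -12391 - 1*46656 = -12391 - 46656 = -59047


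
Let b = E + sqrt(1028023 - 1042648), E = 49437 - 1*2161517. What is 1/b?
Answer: -422416/892176388205 - 3*I*sqrt(65)/892176388205 ≈ -4.7347e-7 - 2.711e-11*I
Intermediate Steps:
E = -2112080 (E = 49437 - 2161517 = -2112080)
b = -2112080 + 15*I*sqrt(65) (b = -2112080 + sqrt(1028023 - 1042648) = -2112080 + sqrt(-14625) = -2112080 + 15*I*sqrt(65) ≈ -2.1121e+6 + 120.93*I)
1/b = 1/(-2112080 + 15*I*sqrt(65))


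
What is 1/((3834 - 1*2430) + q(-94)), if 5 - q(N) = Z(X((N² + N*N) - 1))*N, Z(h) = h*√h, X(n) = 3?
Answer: 1409/1746709 - 282*√3/1746709 ≈ 0.00052703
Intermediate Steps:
Z(h) = h^(3/2)
q(N) = 5 - 3*N*√3 (q(N) = 5 - 3^(3/2)*N = 5 - 3*√3*N = 5 - 3*N*√3)
1/((3834 - 1*2430) + q(-94)) = 1/((3834 - 1*2430) + (5 - 3*(-94)*√3)) = 1/((3834 - 2430) + (5 + 282*√3)) = 1/(1404 + (5 + 282*√3)) = 1/(1409 + 282*√3)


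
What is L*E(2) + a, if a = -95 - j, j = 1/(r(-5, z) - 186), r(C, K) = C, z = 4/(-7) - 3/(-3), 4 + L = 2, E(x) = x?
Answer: -18908/191 ≈ -98.995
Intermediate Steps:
L = -2 (L = -4 + 2 = -2)
z = 3/7 (z = 4*(-⅐) - 3*(-⅓) = -4/7 + 1 = 3/7 ≈ 0.42857)
j = -1/191 (j = 1/(-5 - 186) = 1/(-191) = -1/191 ≈ -0.0052356)
a = -18144/191 (a = -95 - 1*(-1/191) = -95 + 1/191 = -18144/191 ≈ -94.995)
L*E(2) + a = -2*2 - 18144/191 = -4 - 18144/191 = -18908/191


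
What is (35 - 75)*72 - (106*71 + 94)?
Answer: -10500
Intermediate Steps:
(35 - 75)*72 - (106*71 + 94) = -40*72 - (7526 + 94) = -2880 - 1*7620 = -2880 - 7620 = -10500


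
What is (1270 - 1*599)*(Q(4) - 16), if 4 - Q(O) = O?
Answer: -10736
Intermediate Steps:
Q(O) = 4 - O
(1270 - 1*599)*(Q(4) - 16) = (1270 - 1*599)*((4 - 1*4) - 16) = (1270 - 599)*((4 - 4) - 16) = 671*(0 - 16) = 671*(-16) = -10736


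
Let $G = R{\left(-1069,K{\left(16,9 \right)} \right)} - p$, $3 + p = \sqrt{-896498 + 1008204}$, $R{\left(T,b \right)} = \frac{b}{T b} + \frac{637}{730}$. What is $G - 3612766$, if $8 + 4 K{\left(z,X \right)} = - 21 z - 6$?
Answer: $- \frac{2819291182087}{780370} - \sqrt{111706} \approx -3.6131 \cdot 10^{6}$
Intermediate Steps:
$K{\left(z,X \right)} = - \frac{7}{2} - \frac{21 z}{4}$ ($K{\left(z,X \right)} = -2 + \frac{- 21 z - 6}{4} = -2 + \frac{-6 - 21 z}{4} = -2 - \left(\frac{3}{2} + \frac{21 z}{4}\right) = - \frac{7}{2} - \frac{21 z}{4}$)
$R{\left(T,b \right)} = \frac{637}{730} + \frac{1}{T}$ ($R{\left(T,b \right)} = b \frac{1}{T b} + 637 \cdot \frac{1}{730} = \frac{1}{T} + \frac{637}{730} = \frac{637}{730} + \frac{1}{T}$)
$p = -3 + \sqrt{111706}$ ($p = -3 + \sqrt{-896498 + 1008204} = -3 + \sqrt{111706} \approx 331.22$)
$G = \frac{3021333}{780370} - \sqrt{111706}$ ($G = \left(\frac{637}{730} + \frac{1}{-1069}\right) - \left(-3 + \sqrt{111706}\right) = \left(\frac{637}{730} - \frac{1}{1069}\right) + \left(3 - \sqrt{111706}\right) = \frac{680223}{780370} + \left(3 - \sqrt{111706}\right) = \frac{3021333}{780370} - \sqrt{111706} \approx -330.35$)
$G - 3612766 = \left(\frac{3021333}{780370} - \sqrt{111706}\right) - 3612766 = - \frac{2819291182087}{780370} - \sqrt{111706}$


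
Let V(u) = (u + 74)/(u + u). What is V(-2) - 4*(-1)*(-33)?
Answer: -150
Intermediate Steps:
V(u) = (74 + u)/(2*u) (V(u) = (74 + u)/((2*u)) = (74 + u)*(1/(2*u)) = (74 + u)/(2*u))
V(-2) - 4*(-1)*(-33) = (1/2)*(74 - 2)/(-2) - 4*(-1)*(-33) = (1/2)*(-1/2)*72 - (-4)*(-33) = -18 - 1*132 = -18 - 132 = -150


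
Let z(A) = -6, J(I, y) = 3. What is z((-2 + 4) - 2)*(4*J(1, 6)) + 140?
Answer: 68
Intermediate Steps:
z((-2 + 4) - 2)*(4*J(1, 6)) + 140 = -24*3 + 140 = -6*12 + 140 = -72 + 140 = 68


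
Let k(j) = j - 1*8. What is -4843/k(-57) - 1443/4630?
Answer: 4465859/60190 ≈ 74.196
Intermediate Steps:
k(j) = -8 + j (k(j) = j - 8 = -8 + j)
-4843/k(-57) - 1443/4630 = -4843/(-8 - 57) - 1443/4630 = -4843/(-65) - 1443*1/4630 = -4843*(-1/65) - 1443/4630 = 4843/65 - 1443/4630 = 4465859/60190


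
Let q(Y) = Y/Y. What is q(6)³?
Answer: 1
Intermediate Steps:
q(Y) = 1
q(6)³ = 1³ = 1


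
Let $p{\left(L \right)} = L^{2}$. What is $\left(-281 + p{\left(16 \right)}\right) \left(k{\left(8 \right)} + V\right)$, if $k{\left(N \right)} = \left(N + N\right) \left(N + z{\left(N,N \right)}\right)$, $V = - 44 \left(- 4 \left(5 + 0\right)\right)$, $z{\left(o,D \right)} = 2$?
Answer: $-26000$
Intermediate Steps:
$V = 880$ ($V = - 44 \left(\left(-4\right) 5\right) = \left(-44\right) \left(-20\right) = 880$)
$k{\left(N \right)} = 2 N \left(2 + N\right)$ ($k{\left(N \right)} = \left(N + N\right) \left(N + 2\right) = 2 N \left(2 + N\right)$)
$\left(-281 + p{\left(16 \right)}\right) \left(k{\left(8 \right)} + V\right) = \left(-281 + 16^{2}\right) \left(2 \cdot 8 \left(2 + 8\right) + 880\right) = \left(-281 + 256\right) \left(2 \cdot 8 \cdot 10 + 880\right) = - 25 \left(160 + 880\right) = \left(-25\right) 1040 = -26000$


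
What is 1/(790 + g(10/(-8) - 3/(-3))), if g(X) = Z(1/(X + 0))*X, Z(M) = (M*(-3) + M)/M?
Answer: 2/1581 ≈ 0.0012650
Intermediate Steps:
Z(M) = -2 (Z(M) = (-3*M + M)/M = (-2*M)/M = -2)
g(X) = -2*X
1/(790 + g(10/(-8) - 3/(-3))) = 1/(790 - 2*(10/(-8) - 3/(-3))) = 1/(790 - 2*(10*(-⅛) - 3*(-⅓))) = 1/(790 - 2*(-5/4 + 1)) = 1/(790 - 2*(-¼)) = 1/(790 + ½) = 1/(1581/2) = 2/1581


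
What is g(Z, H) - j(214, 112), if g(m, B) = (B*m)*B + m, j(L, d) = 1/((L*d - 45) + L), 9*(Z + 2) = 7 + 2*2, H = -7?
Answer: -8447959/217233 ≈ -38.889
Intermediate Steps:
Z = -7/9 (Z = -2 + (7 + 2*2)/9 = -2 + (7 + 4)/9 = -2 + (⅑)*11 = -2 + 11/9 = -7/9 ≈ -0.77778)
j(L, d) = 1/(-45 + L + L*d) (j(L, d) = 1/((-45 + L*d) + L) = 1/(-45 + L + L*d))
g(m, B) = m + m*B² (g(m, B) = m*B² + m = m + m*B²)
g(Z, H) - j(214, 112) = -7*(1 + (-7)²)/9 - 1/(-45 + 214 + 214*112) = -7*(1 + 49)/9 - 1/(-45 + 214 + 23968) = -7/9*50 - 1/24137 = -350/9 - 1*1/24137 = -350/9 - 1/24137 = -8447959/217233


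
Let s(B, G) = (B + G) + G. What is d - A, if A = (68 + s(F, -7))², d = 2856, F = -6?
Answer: 552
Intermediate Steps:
s(B, G) = B + 2*G
A = 2304 (A = (68 + (-6 + 2*(-7)))² = (68 + (-6 - 14))² = (68 - 20)² = 48² = 2304)
d - A = 2856 - 1*2304 = 2856 - 2304 = 552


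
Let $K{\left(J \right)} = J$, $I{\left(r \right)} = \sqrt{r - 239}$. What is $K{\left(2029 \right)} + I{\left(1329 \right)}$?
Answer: $2029 + \sqrt{1090} \approx 2062.0$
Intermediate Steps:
$I{\left(r \right)} = \sqrt{-239 + r}$
$K{\left(2029 \right)} + I{\left(1329 \right)} = 2029 + \sqrt{-239 + 1329} = 2029 + \sqrt{1090}$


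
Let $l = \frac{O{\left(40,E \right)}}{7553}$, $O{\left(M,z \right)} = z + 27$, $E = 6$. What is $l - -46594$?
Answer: $\frac{351924515}{7553} \approx 46594.0$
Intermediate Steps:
$O{\left(M,z \right)} = 27 + z$
$l = \frac{33}{7553}$ ($l = \frac{27 + 6}{7553} = 33 \cdot \frac{1}{7553} = \frac{33}{7553} \approx 0.0043691$)
$l - -46594 = \frac{33}{7553} - -46594 = \frac{33}{7553} + 46594 = \frac{351924515}{7553}$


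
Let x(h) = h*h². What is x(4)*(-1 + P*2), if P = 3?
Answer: 320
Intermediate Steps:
x(h) = h³
x(4)*(-1 + P*2) = 4³*(-1 + 3*2) = 64*(-1 + 6) = 64*5 = 320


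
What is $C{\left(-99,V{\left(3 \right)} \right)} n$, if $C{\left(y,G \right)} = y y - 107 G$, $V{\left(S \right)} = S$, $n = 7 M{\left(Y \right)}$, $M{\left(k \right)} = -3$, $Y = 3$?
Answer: $-199080$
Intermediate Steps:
$n = -21$ ($n = 7 \left(-3\right) = -21$)
$C{\left(y,G \right)} = y^{2} - 107 G$
$C{\left(-99,V{\left(3 \right)} \right)} n = \left(\left(-99\right)^{2} - 321\right) \left(-21\right) = \left(9801 - 321\right) \left(-21\right) = 9480 \left(-21\right) = -199080$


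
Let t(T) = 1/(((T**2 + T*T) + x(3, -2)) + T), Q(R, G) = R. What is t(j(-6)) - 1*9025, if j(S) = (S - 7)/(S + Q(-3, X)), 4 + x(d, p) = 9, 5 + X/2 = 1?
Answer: -7761419/860 ≈ -9024.9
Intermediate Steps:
X = -8 (X = -10 + 2*1 = -10 + 2 = -8)
x(d, p) = 5 (x(d, p) = -4 + 9 = 5)
j(S) = (-7 + S)/(-3 + S) (j(S) = (S - 7)/(S - 3) = (-7 + S)/(-3 + S))
t(T) = 1/(5 + T + 2*T**2) (t(T) = 1/(((T**2 + T*T) + 5) + T) = 1/(((T**2 + T**2) + 5) + T) = 1/((2*T**2 + 5) + T) = 1/((5 + 2*T**2) + T) = 1/(5 + T + 2*T**2))
t(j(-6)) - 1*9025 = 1/(5 + (-7 - 6)/(-3 - 6) + 2*((-7 - 6)/(-3 - 6))**2) - 1*9025 = 1/(5 - 13/(-9) + 2*(-13/(-9))**2) - 9025 = 1/(5 - 1/9*(-13) + 2*(-1/9*(-13))**2) - 9025 = 1/(5 + 13/9 + 2*(13/9)**2) - 9025 = 1/(5 + 13/9 + 2*(169/81)) - 9025 = 1/(5 + 13/9 + 338/81) - 9025 = 1/(860/81) - 9025 = 81/860 - 9025 = -7761419/860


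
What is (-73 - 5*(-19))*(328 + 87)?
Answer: 9130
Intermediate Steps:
(-73 - 5*(-19))*(328 + 87) = (-73 + 95)*415 = 22*415 = 9130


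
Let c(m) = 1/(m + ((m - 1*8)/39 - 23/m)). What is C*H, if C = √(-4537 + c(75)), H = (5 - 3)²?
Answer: 4*I*√25182087629062/74501 ≈ 269.43*I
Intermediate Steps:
H = 4 (H = 2² = 4)
c(m) = 1/(-8/39 - 23/m + 40*m/39) (c(m) = 1/(m + ((m - 8)*(1/39) - 23/m)) = 1/(m + ((-8 + m)*(1/39) - 23/m)) = 1/(m + ((-8/39 + m/39) - 23/m)) = 1/(m + (-8/39 - 23/m + m/39)) = 1/(-8/39 - 23/m + 40*m/39))
C = I*√25182087629062/74501 (C = √(-4537 + 39*75/(-897 - 8*75 + 40*75²)) = √(-4537 + 39*75/(-897 - 600 + 40*5625)) = √(-4537 + 39*75/(-897 - 600 + 225000)) = √(-4537 + 39*75/223503) = √(-4537 + 39*75*(1/223503)) = √(-4537 + 975/74501) = √(-338010062/74501) = I*√25182087629062/74501 ≈ 67.357*I)
C*H = (I*√25182087629062/74501)*4 = 4*I*√25182087629062/74501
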